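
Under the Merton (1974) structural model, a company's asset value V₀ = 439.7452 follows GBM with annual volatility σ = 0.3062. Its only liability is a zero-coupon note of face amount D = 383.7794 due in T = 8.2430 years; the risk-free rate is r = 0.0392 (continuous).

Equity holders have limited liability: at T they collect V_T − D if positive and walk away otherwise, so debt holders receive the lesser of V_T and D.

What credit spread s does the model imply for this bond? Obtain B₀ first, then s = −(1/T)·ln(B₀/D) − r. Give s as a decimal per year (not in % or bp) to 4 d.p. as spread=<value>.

spread=0.0272

d₁ = [ln(V₀/D) + (r + σ²/2)T] / (σ√T)
   = [ln(439.7452/383.7794) + (0.0392 + 0.5·0.3062²)·8.2430] / (0.3062·√8.2430)
   = [0.136128 + 0.709551] / 0.879119 = 0.961961
d₂ = d₁ − σ√T = 0.961961 − 0.879119 = 0.082842
N(d₁) = 0.831965,  N(d₂) = 0.533011,  e^(−rT) = 0.723883
E₀ = V₀·N(d₁) − D·e^(−rT)·N(d₂)
   = 439.7452·0.831965 − 383.7794·0.723883·0.533011 = 217.776207
B₀ = V₀ − E₀ = 439.7452 − 217.776207 = 221.968993
spread = −(1/T)·ln(B₀/D) − r = −(1/8.2430)·ln(221.968993/383.7794) − 0.0392 = 0.02722366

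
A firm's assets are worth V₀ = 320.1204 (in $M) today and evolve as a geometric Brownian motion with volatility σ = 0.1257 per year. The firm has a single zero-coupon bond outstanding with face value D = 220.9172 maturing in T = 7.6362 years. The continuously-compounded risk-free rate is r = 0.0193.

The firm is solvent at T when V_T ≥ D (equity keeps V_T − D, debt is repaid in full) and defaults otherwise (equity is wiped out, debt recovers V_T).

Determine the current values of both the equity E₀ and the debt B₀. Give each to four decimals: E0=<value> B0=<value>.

E0=132.0089 B0=188.1115

d₁ = [ln(V₀/D) + (r + σ²/2)T] / (σ√T)
   = [ln(320.1204/220.9172) + (0.0193 + 0.5·0.1257²)·7.6362] / (0.1257·√7.6362)
   = [0.370909 + 0.207707] / 0.347355 = 1.665775
d₂ = d₁ − σ√T = 1.665775 − 0.347355 = 1.318420
N(d₁) = 0.952121,  N(d₂) = 0.906318,  e^(−rT) = 0.862967
E₀ = V₀·N(d₁) − D·e^(−rT)·N(d₂)
   = 320.1204·0.952121 − 220.9172·0.862967·0.906318 = 132.008893
B₀ = V₀ − E₀ = 320.1204 − 132.008893 = 188.111507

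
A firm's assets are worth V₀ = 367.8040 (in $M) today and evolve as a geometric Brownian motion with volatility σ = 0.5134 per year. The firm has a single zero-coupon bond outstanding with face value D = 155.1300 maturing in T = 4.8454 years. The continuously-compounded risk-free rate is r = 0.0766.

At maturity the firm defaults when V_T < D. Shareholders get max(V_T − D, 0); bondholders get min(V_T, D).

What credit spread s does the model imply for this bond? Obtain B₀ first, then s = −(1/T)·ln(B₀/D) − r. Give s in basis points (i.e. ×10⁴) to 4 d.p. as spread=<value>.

spread=291.1473

d₁ = [ln(V₀/D) + (r + σ²/2)T] / (σ√T)
   = [ln(367.8040/155.1300) + (0.0766 + 0.5·0.5134²)·4.8454] / (0.5134·√4.8454)
   = [0.863287 + 1.009732] / 1.130110 = 1.657377
d₂ = d₁ − σ√T = 1.657377 − 1.130110 = 0.527267
N(d₁) = 0.951278,  N(d₂) = 0.700996,  e^(−rT) = 0.689935
E₀ = V₀·N(d₁) − D·e^(−rT)·N(d₂)
   = 367.8040·0.951278 − 155.1300·0.689935·0.700996 = 274.856641
B₀ = V₀ − E₀ = 367.8040 − 274.856641 = 92.947359
spread = −(1/T)·ln(B₀/D) − r = −(1/4.8454)·ln(92.947359/155.1300) − 0.0766 = 0.02911473
in basis points: 0.02911473 × 10⁴ = 291.1473 bp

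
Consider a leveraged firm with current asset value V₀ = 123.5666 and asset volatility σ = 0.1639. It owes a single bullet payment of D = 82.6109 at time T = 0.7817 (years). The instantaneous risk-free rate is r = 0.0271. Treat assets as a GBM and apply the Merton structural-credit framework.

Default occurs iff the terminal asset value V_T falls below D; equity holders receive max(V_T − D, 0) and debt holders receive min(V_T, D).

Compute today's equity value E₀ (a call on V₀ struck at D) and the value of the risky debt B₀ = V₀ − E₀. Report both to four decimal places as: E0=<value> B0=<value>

E0=42.6945 B0=80.8721

d₁ = [ln(V₀/D) + (r + σ²/2)T] / (σ√T)
   = [ln(123.5666/82.6109) + (0.0271 + 0.5·0.1639²)·0.7817] / (0.1639·√0.7817)
   = [0.402639 + 0.031684] / 0.144910 = 2.997181
d₂ = d₁ − σ√T = 2.997181 − 0.144910 = 2.852271
N(d₁) = 0.998638,  N(d₂) = 0.997830,  e^(−rT) = 0.979039
E₀ = V₀·N(d₁) − D·e^(−rT)·N(d₂)
   = 123.5666·0.998638 − 82.6109·0.979039·0.997830 = 42.694517
B₀ = V₀ − E₀ = 123.5666 − 42.694517 = 80.872083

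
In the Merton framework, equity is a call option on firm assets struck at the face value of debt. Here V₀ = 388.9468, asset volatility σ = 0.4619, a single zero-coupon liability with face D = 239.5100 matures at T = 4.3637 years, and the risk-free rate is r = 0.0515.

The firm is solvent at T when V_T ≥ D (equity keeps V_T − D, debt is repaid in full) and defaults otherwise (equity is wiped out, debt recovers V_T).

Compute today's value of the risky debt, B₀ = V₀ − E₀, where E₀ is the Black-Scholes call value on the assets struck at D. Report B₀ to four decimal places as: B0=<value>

B0=158.1765

d₁ = [ln(V₀/D) + (r + σ²/2)T] / (σ√T)
   = [ln(388.9468/239.5100) + (0.0515 + 0.5·0.4619²)·4.3637] / (0.4619·√4.3637)
   = [0.484847 + 0.690232] / 0.964885 = 1.217844
d₂ = d₁ − σ√T = 1.217844 − 0.964885 = 0.252960
N(d₁) = 0.888358,  N(d₂) = 0.599850,  e^(−rT) = 0.798731
E₀ = V₀·N(d₁) − D·e^(−rT)·N(d₂)
   = 388.9468·0.888358 − 239.5100·0.798731·0.599850 = 230.770311
B₀ = V₀ − E₀ = 388.9468 − 230.770311 = 158.176489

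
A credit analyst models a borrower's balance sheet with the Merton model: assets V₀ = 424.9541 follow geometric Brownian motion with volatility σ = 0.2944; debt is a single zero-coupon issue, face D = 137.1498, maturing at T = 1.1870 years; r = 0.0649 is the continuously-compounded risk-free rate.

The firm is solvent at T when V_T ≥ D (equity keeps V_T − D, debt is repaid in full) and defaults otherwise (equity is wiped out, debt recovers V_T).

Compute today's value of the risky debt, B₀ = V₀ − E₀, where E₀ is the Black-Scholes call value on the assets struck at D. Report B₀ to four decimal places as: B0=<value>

d₁ = [ln(V₀/D) + (r + σ²/2)T] / (σ√T)
   = [ln(424.9541/137.1498) + (0.0649 + 0.5·0.2944²)·1.1870] / (0.2944·√1.1870)
   = [1.130907 + 0.128476] / 0.320747 = 3.926402
d₂ = d₁ − σ√T = 3.926402 − 0.320747 = 3.605654
N(d₁) = 0.999957,  N(d₂) = 0.999844,  e^(−rT) = 0.925856
E₀ = V₀·N(d₁) − D·e^(−rT)·N(d₂)
   = 424.9541·0.999957 − 137.1498·0.925856·0.999844 = 297.974549
B₀ = V₀ − E₀ = 424.9541 − 297.974549 = 126.979551

B0=126.9796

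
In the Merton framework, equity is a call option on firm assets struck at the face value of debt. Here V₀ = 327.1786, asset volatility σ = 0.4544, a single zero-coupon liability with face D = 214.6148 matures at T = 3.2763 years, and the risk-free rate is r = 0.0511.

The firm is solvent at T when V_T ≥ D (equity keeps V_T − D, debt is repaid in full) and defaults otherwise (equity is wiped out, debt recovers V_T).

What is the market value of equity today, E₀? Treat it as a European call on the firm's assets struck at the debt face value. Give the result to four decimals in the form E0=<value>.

E0=172.2054

d₁ = [ln(V₀/D) + (r + σ²/2)T] / (σ√T)
   = [ln(327.1786/214.6148) + (0.0511 + 0.5·0.4544²)·3.2763] / (0.4544·√3.2763)
   = [0.421661 + 0.505663] / 0.822489 = 1.127461
d₂ = d₁ − σ√T = 1.127461 − 0.822489 = 0.304972
N(d₁) = 0.870226,  N(d₂) = 0.619806,  e^(−rT) = 0.845845
E₀ = V₀·N(d₁) − D·e^(−rT)·N(d₂)
   = 327.1786·0.870226 − 214.6148·0.845845·0.619806 = 172.205408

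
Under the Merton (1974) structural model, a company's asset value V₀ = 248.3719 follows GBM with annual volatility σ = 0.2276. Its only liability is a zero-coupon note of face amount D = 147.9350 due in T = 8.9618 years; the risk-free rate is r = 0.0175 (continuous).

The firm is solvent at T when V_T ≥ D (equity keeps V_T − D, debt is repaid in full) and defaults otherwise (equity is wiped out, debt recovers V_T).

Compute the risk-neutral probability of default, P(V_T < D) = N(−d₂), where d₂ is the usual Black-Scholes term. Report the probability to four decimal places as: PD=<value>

PD=0.2579

d₁ = [ln(V₀/D) + (r + σ²/2)T] / (σ√T)
   = [ln(248.3719/147.9350) + (0.0175 + 0.5·0.2276²)·8.9618] / (0.2276·√8.9618)
   = [0.518154 + 0.388950] / 0.681349 = 1.331335
d₂ = d₁ − σ√T = 1.331335 − 0.681349 = 0.649985
risk-neutral PD = N(−d₂) = N(-0.649985) = 0.257851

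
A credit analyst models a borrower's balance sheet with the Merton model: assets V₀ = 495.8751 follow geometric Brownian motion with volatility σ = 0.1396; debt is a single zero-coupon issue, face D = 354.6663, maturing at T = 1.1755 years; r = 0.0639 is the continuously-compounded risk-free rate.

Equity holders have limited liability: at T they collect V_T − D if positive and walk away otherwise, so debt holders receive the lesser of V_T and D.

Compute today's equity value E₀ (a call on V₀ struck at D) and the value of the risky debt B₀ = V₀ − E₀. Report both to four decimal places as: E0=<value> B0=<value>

E0=166.9359 B0=328.9392

d₁ = [ln(V₀/D) + (r + σ²/2)T] / (σ√T)
   = [ln(495.8751/354.6663) + (0.0639 + 0.5·0.1396²)·1.1755] / (0.1396·√1.1755)
   = [0.335147 + 0.086569] / 0.151355 = 2.786267
d₂ = d₁ − σ√T = 2.786267 − 0.151355 = 2.634912
N(d₁) = 0.997334,  N(d₂) = 0.995792,  e^(−rT) = 0.927637
E₀ = V₀·N(d₁) − D·e^(−rT)·N(d₂)
   = 495.8751·0.997334 − 354.6663·0.927637·0.995792 = 166.935854
B₀ = V₀ − E₀ = 495.8751 − 166.935854 = 328.939246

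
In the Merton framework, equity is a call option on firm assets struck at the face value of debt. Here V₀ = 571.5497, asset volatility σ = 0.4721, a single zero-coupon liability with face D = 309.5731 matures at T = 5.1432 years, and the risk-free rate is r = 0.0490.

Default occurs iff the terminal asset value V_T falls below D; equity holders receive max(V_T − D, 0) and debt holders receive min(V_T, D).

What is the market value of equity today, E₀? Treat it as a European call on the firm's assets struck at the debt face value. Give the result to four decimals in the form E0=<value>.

E0=374.1909

d₁ = [ln(V₀/D) + (r + σ²/2)T] / (σ√T)
   = [ln(571.5497/309.5731) + (0.0490 + 0.5·0.4721²)·5.1432] / (0.4721·√5.1432)
   = [0.613157 + 0.825171] / 1.070658 = 1.343406
d₂ = d₁ − σ√T = 1.343406 − 1.070658 = 0.272748
N(d₁) = 0.910430,  N(d₂) = 0.607477,  e^(−rT) = 0.777232
E₀ = V₀·N(d₁) − D·e^(−rT)·N(d₂)
   = 571.5497·0.910430 − 309.5731·0.777232·0.607477 = 374.190883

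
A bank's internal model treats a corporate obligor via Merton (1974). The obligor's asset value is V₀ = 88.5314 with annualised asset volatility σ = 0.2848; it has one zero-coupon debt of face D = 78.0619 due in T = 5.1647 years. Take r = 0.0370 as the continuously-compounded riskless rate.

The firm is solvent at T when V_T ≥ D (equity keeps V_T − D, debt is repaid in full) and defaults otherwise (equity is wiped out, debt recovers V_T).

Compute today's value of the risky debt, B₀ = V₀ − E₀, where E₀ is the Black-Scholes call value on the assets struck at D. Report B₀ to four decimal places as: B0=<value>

d₁ = [ln(V₀/D) + (r + σ²/2)T] / (σ√T)
   = [ln(88.5314/78.0619) + (0.0370 + 0.5·0.2848²)·5.1647] / (0.2848·√5.1647)
   = [0.125855 + 0.400551] / 0.647236 = 0.813314
d₂ = d₁ − σ√T = 0.813314 − 0.647236 = 0.166079
N(d₁) = 0.791981,  N(d₂) = 0.565952,  e^(−rT) = 0.826055
E₀ = V₀·N(d₁) − D·e^(−rT)·N(d₂)
   = 88.5314·0.791981 − 78.0619·0.826055·0.565952 = 33.620643
B₀ = V₀ − E₀ = 88.5314 − 33.620643 = 54.910757

B0=54.9108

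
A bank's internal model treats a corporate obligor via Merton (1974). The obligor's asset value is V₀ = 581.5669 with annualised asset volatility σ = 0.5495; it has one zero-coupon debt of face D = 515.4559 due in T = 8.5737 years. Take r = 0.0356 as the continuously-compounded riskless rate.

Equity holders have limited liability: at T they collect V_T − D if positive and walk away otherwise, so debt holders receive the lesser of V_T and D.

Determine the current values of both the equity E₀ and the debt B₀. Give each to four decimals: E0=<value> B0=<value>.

E0=386.7623 B0=194.8046

d₁ = [ln(V₀/D) + (r + σ²/2)T] / (σ√T)
   = [ln(581.5669/515.4559) + (0.0356 + 0.5·0.5495²)·8.5737] / (0.5495·√8.5737)
   = [0.120674 + 1.599639] / 1.608984 = 1.069192
d₂ = d₁ − σ√T = 1.069192 − 1.608984 = -0.539792
N(d₁) = 0.857508,  N(d₂) = 0.294670,  e^(−rT) = 0.736958
E₀ = V₀·N(d₁) − D·e^(−rT)·N(d₂)
   = 581.5669·0.857508 − 515.4559·0.736958·0.294670 = 386.762301
B₀ = V₀ − E₀ = 581.5669 − 386.762301 = 194.804599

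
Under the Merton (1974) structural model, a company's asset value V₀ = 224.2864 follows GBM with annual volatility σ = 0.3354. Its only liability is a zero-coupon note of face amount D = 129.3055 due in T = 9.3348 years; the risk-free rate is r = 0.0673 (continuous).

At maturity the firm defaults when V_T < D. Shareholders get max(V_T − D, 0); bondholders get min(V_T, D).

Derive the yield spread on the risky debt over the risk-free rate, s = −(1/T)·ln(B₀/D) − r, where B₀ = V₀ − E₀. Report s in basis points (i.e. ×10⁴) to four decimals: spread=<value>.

d₁ = [ln(V₀/D) + (r + σ²/2)T] / (σ√T)
   = [ln(224.2864/129.3055) + (0.0673 + 0.5·0.3354²)·9.3348] / (0.3354·√9.3348)
   = [0.550746 + 1.153283] / 1.024744 = 1.662882
d₂ = d₁ − σ√T = 1.662882 − 1.024744 = 0.638137
N(d₁) = 0.951832,  N(d₂) = 0.738308,  e^(−rT) = 0.533534
E₀ = V₀·N(d₁) − D·e^(−rT)·N(d₂)
   = 224.2864·0.951832 − 129.3055·0.533534·0.738308 = 162.547906
B₀ = V₀ − E₀ = 224.2864 − 162.547906 = 61.738494
spread = −(1/T)·ln(B₀/D) − r = −(1/9.3348)·ln(61.738494/129.3055) − 0.0673 = 0.01189508
in basis points: 0.01189508 × 10⁴ = 118.9508 bp

spread=118.9508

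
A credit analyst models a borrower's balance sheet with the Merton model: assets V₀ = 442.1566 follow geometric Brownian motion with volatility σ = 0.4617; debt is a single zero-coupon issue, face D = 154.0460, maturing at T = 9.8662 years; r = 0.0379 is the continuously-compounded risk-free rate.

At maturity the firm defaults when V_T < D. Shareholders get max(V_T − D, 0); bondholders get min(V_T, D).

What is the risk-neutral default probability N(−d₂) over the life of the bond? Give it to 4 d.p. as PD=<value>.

PD=0.3975

d₁ = [ln(V₀/D) + (r + σ²/2)T] / (σ√T)
   = [ln(442.1566/154.0460) + (0.0379 + 0.5·0.4617²)·9.8662] / (0.4617·√9.8662)
   = [1.054413 + 1.425503] / 1.450223 = 1.710023
d₂ = d₁ − σ√T = 1.710023 − 1.450223 = 0.259800
risk-neutral PD = N(−d₂) = N(-0.259800) = 0.397509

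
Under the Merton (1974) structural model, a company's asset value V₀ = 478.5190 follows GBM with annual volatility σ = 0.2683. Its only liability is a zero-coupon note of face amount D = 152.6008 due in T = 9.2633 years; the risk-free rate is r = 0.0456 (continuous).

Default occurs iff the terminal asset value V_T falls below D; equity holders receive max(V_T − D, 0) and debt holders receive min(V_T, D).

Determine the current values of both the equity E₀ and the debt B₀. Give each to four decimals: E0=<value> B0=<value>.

d₁ = [ln(V₀/D) + (r + σ²/2)T] / (σ√T)
   = [ln(478.5190/152.6008) + (0.0456 + 0.5·0.2683²)·9.2633] / (0.2683·√9.2633)
   = [1.142871 + 0.755815] / 0.816589 = 2.325143
d₂ = d₁ − σ√T = 2.325143 − 0.816589 = 1.508553
N(d₁) = 0.989968,  N(d₂) = 0.934294,  e^(−rT) = 0.655468
E₀ = V₀·N(d₁) − D·e^(−rT)·N(d₂)
   = 478.5190·0.989968 − 152.6008·0.655468·0.934294 = 380.265824
B₀ = V₀ − E₀ = 478.5190 − 380.265824 = 98.253176

E0=380.2658 B0=98.2532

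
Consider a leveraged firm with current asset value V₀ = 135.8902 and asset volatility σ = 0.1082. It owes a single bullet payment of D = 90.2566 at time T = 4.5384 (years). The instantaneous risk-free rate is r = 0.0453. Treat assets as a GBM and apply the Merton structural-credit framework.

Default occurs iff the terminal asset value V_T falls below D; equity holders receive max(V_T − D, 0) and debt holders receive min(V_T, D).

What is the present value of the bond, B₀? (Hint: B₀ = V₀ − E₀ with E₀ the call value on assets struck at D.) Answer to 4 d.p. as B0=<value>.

d₁ = [ln(V₀/D) + (r + σ²/2)T] / (σ√T)
   = [ln(135.8902/90.2566) + (0.0453 + 0.5·0.1082²)·4.5384] / (0.1082·√4.5384)
   = [0.409190 + 0.232156] / 0.230504 = 2.782363
d₂ = d₁ − σ√T = 2.782363 − 0.230504 = 2.551859
N(d₁) = 0.997302,  N(d₂) = 0.994643,  e^(−rT) = 0.814167
E₀ = V₀·N(d₁) − D·e^(−rT)·N(d₂)
   = 135.8902·0.997302 − 90.2566·0.814167·0.994643 = 62.433263
B₀ = V₀ − E₀ = 135.8902 − 62.433263 = 73.456937

B0=73.4569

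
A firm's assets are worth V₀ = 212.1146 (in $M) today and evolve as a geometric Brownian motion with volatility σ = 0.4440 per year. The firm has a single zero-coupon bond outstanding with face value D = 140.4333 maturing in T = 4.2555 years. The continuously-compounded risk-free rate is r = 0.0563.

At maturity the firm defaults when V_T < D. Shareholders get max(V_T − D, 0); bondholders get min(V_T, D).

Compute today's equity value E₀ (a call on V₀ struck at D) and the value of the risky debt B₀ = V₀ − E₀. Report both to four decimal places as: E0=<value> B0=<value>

d₁ = [ln(V₀/D) + (r + σ²/2)T] / (σ√T)
   = [ln(212.1146/140.4333) + (0.0563 + 0.5·0.4440²)·4.2555] / (0.4440·√4.2555)
   = [0.412394 + 0.659041] / 0.915922 = 1.169789
d₂ = d₁ − σ√T = 1.169789 − 0.915922 = 0.253867
N(d₁) = 0.878957,  N(d₂) = 0.600201,  e^(−rT) = 0.786955
E₀ = V₀·N(d₁) − D·e^(−rT)·N(d₂)
   = 212.1146·0.878957 − 140.4333·0.786955·0.600201 = 120.108624
B₀ = V₀ − E₀ = 212.1146 − 120.108624 = 92.005976

E0=120.1086 B0=92.0060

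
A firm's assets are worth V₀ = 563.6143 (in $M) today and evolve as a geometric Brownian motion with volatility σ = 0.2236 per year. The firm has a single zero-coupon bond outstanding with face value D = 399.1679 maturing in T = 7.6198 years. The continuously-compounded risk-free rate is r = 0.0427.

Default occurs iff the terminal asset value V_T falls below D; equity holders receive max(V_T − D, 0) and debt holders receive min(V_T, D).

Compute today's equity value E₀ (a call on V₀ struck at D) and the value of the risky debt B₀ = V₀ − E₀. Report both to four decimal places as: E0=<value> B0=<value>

d₁ = [ln(V₀/D) + (r + σ²/2)T] / (σ√T)
   = [ln(563.6143/399.1679) + (0.0427 + 0.5·0.2236²)·7.6198] / (0.2236·√7.6198)
   = [0.344988 + 0.515849] / 0.617225 = 1.394689
d₂ = d₁ − σ√T = 1.394689 − 0.617225 = 0.777464
N(d₁) = 0.918445,  N(d₂) = 0.781557,  e^(−rT) = 0.722263
E₀ = V₀·N(d₁) − D·e^(−rT)·N(d₂)
   = 563.6143·0.918445 − 399.1679·0.722263·0.781557 = 292.322433
B₀ = V₀ − E₀ = 563.6143 − 292.322433 = 271.291867

E0=292.3224 B0=271.2919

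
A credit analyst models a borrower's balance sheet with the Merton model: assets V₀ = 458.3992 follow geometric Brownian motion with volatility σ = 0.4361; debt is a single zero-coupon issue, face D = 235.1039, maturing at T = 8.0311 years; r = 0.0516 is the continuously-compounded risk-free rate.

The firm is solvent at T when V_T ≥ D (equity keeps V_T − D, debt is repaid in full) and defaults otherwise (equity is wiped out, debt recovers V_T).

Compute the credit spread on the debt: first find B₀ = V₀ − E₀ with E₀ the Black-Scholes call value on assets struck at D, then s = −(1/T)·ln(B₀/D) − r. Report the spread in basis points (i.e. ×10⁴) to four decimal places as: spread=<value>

spread=275.8398

d₁ = [ln(V₀/D) + (r + σ²/2)T] / (σ√T)
   = [ln(458.3992/235.1039) + (0.0516 + 0.5·0.4361²)·8.0311] / (0.4361·√8.0311)
   = [0.667713 + 1.178095] / 1.235872 = 1.493526
d₂ = d₁ − σ√T = 1.493526 − 1.235872 = 0.257654
N(d₁) = 0.932350,  N(d₂) = 0.601663,  e^(−rT) = 0.660733
E₀ = V₀·N(d₁) − D·e^(−rT)·N(d₂)
   = 458.3992·0.932350 − 235.1039·0.660733·0.601663 = 333.925672
B₀ = V₀ − E₀ = 458.3992 − 333.925672 = 124.473528
spread = −(1/T)·ln(B₀/D) − r = −(1/8.0311)·ln(124.473528/235.1039) − 0.0516 = 0.02758398
in basis points: 0.02758398 × 10⁴ = 275.8398 bp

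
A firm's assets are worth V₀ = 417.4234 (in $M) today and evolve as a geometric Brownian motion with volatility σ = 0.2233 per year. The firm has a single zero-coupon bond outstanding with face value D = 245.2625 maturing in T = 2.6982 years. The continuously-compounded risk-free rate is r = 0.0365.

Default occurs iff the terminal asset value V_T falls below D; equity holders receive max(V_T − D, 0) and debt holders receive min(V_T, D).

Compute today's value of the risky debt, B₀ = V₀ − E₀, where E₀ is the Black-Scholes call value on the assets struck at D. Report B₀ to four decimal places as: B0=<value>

B0=220.3300

d₁ = [ln(V₀/D) + (r + σ²/2)T] / (σ√T)
   = [ln(417.4234/245.2625) + (0.0365 + 0.5·0.2233²)·2.6982] / (0.2233·√2.6982)
   = [0.531772 + 0.165754] / 0.366797 = 1.901668
d₂ = d₁ − σ√T = 1.901668 − 0.366797 = 1.534871
N(d₁) = 0.971393,  N(d₂) = 0.937592,  e^(−rT) = 0.906210
E₀ = V₀·N(d₁) − D·e^(−rT)·N(d₂)
   = 417.4234·0.971393 − 245.2625·0.906210·0.937592 = 197.093445
B₀ = V₀ − E₀ = 417.4234 − 197.093445 = 220.329955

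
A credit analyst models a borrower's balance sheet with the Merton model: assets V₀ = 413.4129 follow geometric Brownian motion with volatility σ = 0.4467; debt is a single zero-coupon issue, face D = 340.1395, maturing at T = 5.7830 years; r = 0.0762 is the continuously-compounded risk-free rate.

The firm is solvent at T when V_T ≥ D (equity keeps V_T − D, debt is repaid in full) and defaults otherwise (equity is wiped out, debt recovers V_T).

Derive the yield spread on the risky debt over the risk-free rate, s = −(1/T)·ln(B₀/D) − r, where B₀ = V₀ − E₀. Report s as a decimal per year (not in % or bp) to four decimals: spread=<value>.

d₁ = [ln(V₀/D) + (r + σ²/2)T] / (σ√T)
   = [ln(413.4129/340.1395) + (0.0762 + 0.5·0.4467²)·5.7830] / (0.4467·√5.7830)
   = [0.195091 + 1.017637] / 1.074218 = 1.128940
d₂ = d₁ − σ√T = 1.128940 − 1.074218 = 0.054722
N(d₁) = 0.870538,  N(d₂) = 0.521820,  e^(−rT) = 0.643609
E₀ = V₀·N(d₁) − D·e^(−rT)·N(d₂)
   = 413.4129·0.870538 − 340.1395·0.643609·0.521820 = 245.656731
B₀ = V₀ − E₀ = 413.4129 − 245.656731 = 167.756169
spread = −(1/T)·ln(B₀/D) − r = −(1/5.7830)·ln(167.756169/340.1395) − 0.0762 = 0.04602796

spread=0.0460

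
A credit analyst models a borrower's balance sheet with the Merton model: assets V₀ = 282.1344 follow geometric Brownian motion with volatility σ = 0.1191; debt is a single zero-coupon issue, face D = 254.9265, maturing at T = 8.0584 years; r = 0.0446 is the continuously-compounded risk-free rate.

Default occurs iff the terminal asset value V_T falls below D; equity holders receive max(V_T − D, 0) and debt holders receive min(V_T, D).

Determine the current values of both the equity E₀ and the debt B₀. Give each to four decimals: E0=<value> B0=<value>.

E0=107.1546 B0=174.9798

d₁ = [ln(V₀/D) + (r + σ²/2)T] / (σ√T)
   = [ln(282.1344/254.9265) + (0.0446 + 0.5·0.1191²)·8.0584] / (0.1191·√8.0584)
   = [0.101408 + 0.416558] / 0.338093 = 1.532023
d₂ = d₁ − σ√T = 1.532023 − 0.338093 = 1.193930
N(d₁) = 0.937242,  N(d₂) = 0.883747,  e^(−rT) = 0.698092
E₀ = V₀·N(d₁) − D·e^(−rT)·N(d₂)
   = 282.1344·0.937242 − 254.9265·0.698092·0.883747 = 107.154569
B₀ = V₀ − E₀ = 282.1344 − 107.154569 = 174.979831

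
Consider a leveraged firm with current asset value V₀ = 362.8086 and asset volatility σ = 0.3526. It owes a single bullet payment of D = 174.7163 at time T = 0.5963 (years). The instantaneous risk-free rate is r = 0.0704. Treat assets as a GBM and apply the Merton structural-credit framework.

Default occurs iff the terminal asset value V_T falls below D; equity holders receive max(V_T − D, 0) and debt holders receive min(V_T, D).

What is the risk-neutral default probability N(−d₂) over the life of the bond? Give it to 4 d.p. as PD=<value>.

d₁ = [ln(V₀/D) + (r + σ²/2)T] / (σ√T)
   = [ln(362.8086/174.7163) + (0.0704 + 0.5·0.3526²)·0.5963] / (0.3526·√0.5963)
   = [0.730712 + 0.079048] / 0.272279 = 2.974002
d₂ = d₁ − σ√T = 2.974002 − 0.272279 = 2.701723
risk-neutral PD = N(−d₂) = N(-2.701723) = 0.003449

PD=0.0034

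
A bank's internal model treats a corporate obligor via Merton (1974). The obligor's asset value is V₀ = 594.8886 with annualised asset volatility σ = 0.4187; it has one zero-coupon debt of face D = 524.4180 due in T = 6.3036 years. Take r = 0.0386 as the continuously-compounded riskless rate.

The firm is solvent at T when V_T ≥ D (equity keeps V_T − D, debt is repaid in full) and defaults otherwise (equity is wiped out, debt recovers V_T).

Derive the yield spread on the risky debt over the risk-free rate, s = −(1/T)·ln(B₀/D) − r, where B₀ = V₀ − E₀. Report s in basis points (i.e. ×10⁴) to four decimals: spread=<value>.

spread=552.0617

d₁ = [ln(V₀/D) + (r + σ²/2)T] / (σ√T)
   = [ln(594.8886/524.4180) + (0.0386 + 0.5·0.4187²)·6.3036] / (0.4187·√6.3036)
   = [0.126085 + 0.795860] / 1.051229 = 0.877017
d₂ = d₁ − σ√T = 0.877017 − 1.051229 = -0.174212
N(d₁) = 0.809761,  N(d₂) = 0.430849,  e^(−rT) = 0.784021
E₀ = V₀·N(d₁) − D·e^(−rT)·N(d₂)
   = 594.8886·0.809761 − 524.4180·0.784021·0.430849 = 304.571877
B₀ = V₀ − E₀ = 594.8886 − 304.571877 = 290.316723
spread = −(1/T)·ln(B₀/D) − r = −(1/6.3036)·ln(290.316723/524.4180) − 0.0386 = 0.05520617
in basis points: 0.05520617 × 10⁴ = 552.0617 bp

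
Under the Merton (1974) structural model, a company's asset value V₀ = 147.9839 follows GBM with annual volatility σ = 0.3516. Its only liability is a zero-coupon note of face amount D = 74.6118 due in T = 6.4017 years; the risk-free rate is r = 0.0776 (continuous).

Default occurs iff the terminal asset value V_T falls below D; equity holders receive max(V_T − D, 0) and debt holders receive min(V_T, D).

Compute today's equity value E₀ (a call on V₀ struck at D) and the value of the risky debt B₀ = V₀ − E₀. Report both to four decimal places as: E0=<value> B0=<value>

E0=105.5015 B0=42.4824

d₁ = [ln(V₀/D) + (r + σ²/2)T] / (σ√T)
   = [ln(147.9839/74.6118) + (0.0776 + 0.5·0.3516²)·6.4017] / (0.3516·√6.4017)
   = [0.684805 + 0.892469] / 0.889604 = 1.773008
d₂ = d₁ − σ√T = 1.773008 − 0.889604 = 0.883404
N(d₁) = 0.961886,  N(d₂) = 0.811491,  e^(−rT) = 0.608492
E₀ = V₀·N(d₁) − D·e^(−rT)·N(d₂)
   = 147.9839·0.961886 − 74.6118·0.608492·0.811491 = 105.501452
B₀ = V₀ − E₀ = 147.9839 − 105.501452 = 42.482448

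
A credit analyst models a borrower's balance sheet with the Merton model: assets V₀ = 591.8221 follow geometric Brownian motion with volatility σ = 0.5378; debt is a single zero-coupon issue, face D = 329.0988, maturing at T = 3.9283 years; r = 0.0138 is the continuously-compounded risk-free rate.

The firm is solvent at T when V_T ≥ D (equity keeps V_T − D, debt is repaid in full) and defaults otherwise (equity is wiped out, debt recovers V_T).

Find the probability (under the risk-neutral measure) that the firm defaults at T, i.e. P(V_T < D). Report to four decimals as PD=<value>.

d₁ = [ln(V₀/D) + (r + σ²/2)T] / (σ√T)
   = [ln(591.8221/329.0988) + (0.0138 + 0.5·0.5378²)·3.9283] / (0.5378·√3.9283)
   = [0.586848 + 0.622299] / 1.065916 = 1.134374
d₂ = d₁ − σ√T = 1.134374 − 1.065916 = 0.068457
risk-neutral PD = N(−d₂) = N(-0.068457) = 0.472711

PD=0.4727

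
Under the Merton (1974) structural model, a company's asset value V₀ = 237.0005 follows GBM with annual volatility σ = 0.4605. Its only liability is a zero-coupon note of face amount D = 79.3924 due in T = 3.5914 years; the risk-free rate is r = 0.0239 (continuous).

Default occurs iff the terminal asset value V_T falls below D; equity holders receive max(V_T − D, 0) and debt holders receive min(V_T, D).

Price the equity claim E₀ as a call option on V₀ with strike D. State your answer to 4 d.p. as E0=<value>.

d₁ = [ln(V₀/D) + (r + σ²/2)T] / (σ√T)
   = [ln(237.0005/79.3924) + (0.0239 + 0.5·0.4605²)·3.5914] / (0.4605·√3.5914)
   = [1.093660 + 0.466631] / 0.872693 = 1.787903
d₂ = d₁ − σ√T = 1.787903 − 0.872693 = 0.915210
N(d₁) = 0.963104,  N(d₂) = 0.819959,  e^(−rT) = 0.917746
E₀ = V₀·N(d₁) − D·e^(−rT)·N(d₂)
   = 237.0005·0.963104 − 79.3924·0.917746·0.819959 = 168.512240

E0=168.5122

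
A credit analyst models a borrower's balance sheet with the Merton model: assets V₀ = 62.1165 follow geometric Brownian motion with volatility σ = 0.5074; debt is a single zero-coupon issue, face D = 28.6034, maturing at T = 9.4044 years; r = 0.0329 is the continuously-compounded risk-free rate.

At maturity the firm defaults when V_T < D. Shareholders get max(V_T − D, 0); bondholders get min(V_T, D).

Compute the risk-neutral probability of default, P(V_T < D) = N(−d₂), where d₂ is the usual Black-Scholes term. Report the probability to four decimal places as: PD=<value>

PD=0.5322

d₁ = [ln(V₀/D) + (r + σ²/2)T] / (σ√T)
   = [ln(62.1165/28.6034) + (0.0329 + 0.5·0.5074²)·9.4044] / (0.5074·√9.4044)
   = [0.775486 + 1.520009] / 1.556023 = 1.475232
d₂ = d₁ − σ√T = 1.475232 − 1.556023 = -0.080791
risk-neutral PD = N(−d₂) = N(0.080791) = 0.532196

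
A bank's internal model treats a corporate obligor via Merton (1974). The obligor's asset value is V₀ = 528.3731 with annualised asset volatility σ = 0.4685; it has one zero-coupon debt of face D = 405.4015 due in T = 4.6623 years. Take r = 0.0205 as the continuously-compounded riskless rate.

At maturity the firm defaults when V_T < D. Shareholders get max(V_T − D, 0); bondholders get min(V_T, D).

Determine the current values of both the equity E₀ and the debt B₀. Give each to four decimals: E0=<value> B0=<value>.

E0=263.3711 B0=265.0020

d₁ = [ln(V₀/D) + (r + σ²/2)T] / (σ√T)
   = [ln(528.3731/405.4015) + (0.0205 + 0.5·0.4685²)·4.6623] / (0.4685·√4.6623)
   = [0.264925 + 0.607247] / 1.011602 = 0.862168
d₂ = d₁ − σ√T = 0.862168 − 1.011602 = -0.149434
N(d₁) = 0.805703,  N(d₂) = 0.440606,  e^(−rT) = 0.908848
E₀ = V₀·N(d₁) − D·e^(−rT)·N(d₂)
   = 528.3731·0.805703 − 405.4015·0.908848·0.440606 = 263.371072
B₀ = V₀ − E₀ = 528.3731 − 263.371072 = 265.002028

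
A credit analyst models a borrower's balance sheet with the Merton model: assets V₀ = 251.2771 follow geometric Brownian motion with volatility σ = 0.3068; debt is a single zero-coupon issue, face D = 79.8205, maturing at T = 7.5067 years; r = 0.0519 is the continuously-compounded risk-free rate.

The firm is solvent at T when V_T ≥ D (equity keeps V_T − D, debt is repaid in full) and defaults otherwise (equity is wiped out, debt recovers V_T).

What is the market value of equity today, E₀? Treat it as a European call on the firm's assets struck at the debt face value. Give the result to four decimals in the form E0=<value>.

E0=198.4310

d₁ = [ln(V₀/D) + (r + σ²/2)T] / (σ√T)
   = [ln(251.2771/79.8205) + (0.0519 + 0.5·0.3068²)·7.5067] / (0.3068·√7.5067)
   = [1.146776 + 0.742886] / 0.840582 = 2.248042
d₂ = d₁ − σ√T = 2.248042 − 0.840582 = 1.407460
N(d₁) = 0.987713,  N(d₂) = 0.920354,  e^(−rT) = 0.677329
E₀ = V₀·N(d₁) − D·e^(−rT)·N(d₂)
   = 251.2771·0.987713 − 79.8205·0.677329·0.920354 = 198.430970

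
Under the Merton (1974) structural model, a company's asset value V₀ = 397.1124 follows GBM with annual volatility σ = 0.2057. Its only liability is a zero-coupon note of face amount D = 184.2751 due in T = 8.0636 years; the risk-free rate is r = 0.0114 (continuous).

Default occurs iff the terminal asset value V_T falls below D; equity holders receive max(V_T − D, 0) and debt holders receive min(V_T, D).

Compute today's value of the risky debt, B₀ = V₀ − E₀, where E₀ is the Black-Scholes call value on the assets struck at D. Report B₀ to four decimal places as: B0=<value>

d₁ = [ln(V₀/D) + (r + σ²/2)T] / (σ√T)
   = [ln(397.1124/184.2751) + (0.0114 + 0.5·0.2057²)·8.0636] / (0.2057·√8.0636)
   = [0.767790 + 0.262521] / 0.584116 = 1.763881
d₂ = d₁ − σ√T = 1.763881 − 0.584116 = 1.179765
N(d₁) = 0.961124,  N(d₂) = 0.880953,  e^(−rT) = 0.912174
E₀ = V₀·N(d₁) − D·e^(−rT)·N(d₂)
   = 397.1124·0.961124 − 184.2751·0.912174·0.880953 = 233.594061
B₀ = V₀ − E₀ = 397.1124 − 233.594061 = 163.518339

B0=163.5183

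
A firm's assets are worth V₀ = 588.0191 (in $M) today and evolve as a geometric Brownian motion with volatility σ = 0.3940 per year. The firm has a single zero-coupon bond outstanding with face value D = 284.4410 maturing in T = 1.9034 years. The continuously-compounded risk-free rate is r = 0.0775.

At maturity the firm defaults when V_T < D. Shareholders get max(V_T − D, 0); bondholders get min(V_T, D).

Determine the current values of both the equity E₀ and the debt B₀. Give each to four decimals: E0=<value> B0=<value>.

d₁ = [ln(V₀/D) + (r + σ²/2)T] / (σ√T)
   = [ln(588.0191/284.4410) + (0.0775 + 0.5·0.3940²)·1.9034] / (0.3940·√1.9034)
   = [0.726234 + 0.295252] / 0.543577 = 1.879191
d₂ = d₁ − σ√T = 1.879191 − 0.543577 = 1.335613
N(d₁) = 0.969891,  N(d₂) = 0.909162,  e^(−rT) = 0.862851
E₀ = V₀·N(d₁) − D·e^(−rT)·N(d₂)
   = 588.0191·0.969891 − 284.4410·0.862851·0.909162 = 347.178496
B₀ = V₀ − E₀ = 588.0191 − 347.178496 = 240.840604

E0=347.1785 B0=240.8406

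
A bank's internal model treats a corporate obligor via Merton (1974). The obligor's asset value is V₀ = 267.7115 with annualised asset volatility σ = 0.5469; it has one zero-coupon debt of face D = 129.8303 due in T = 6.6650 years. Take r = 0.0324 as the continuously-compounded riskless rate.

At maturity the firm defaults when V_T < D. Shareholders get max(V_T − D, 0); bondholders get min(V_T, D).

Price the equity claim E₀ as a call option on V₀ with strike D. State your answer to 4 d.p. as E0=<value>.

d₁ = [ln(V₀/D) + (r + σ²/2)T] / (σ√T)
   = [ln(267.7115/129.8303) + (0.0324 + 0.5·0.5469²)·6.6650] / (0.5469·√6.6650)
   = [0.723682 + 1.212695] / 1.411913 = 1.371456
d₂ = d₁ − σ√T = 1.371456 − 1.411913 = -0.040457
N(d₁) = 0.914884,  N(d₂) = 0.483864,  e^(−rT) = 0.805779
E₀ = V₀·N(d₁) − D·e^(−rT)·N(d₂)
   = 267.7115·0.914884 − 129.8303·0.805779·0.483864 = 194.305629

E0=194.3056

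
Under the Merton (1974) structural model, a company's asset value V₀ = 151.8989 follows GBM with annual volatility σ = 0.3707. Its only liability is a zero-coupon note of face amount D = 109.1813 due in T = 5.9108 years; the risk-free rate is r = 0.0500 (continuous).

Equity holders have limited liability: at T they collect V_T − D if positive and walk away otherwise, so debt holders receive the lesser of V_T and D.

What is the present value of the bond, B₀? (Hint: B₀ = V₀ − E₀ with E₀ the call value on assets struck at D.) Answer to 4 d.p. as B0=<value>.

d₁ = [ln(V₀/D) + (r + σ²/2)T] / (σ√T)
   = [ln(151.8989/109.1813) + (0.0500 + 0.5·0.3707²)·5.9108] / (0.3707·√5.9108)
   = [0.330205 + 0.701667] / 0.901251 = 1.144933
d₂ = d₁ − σ√T = 1.144933 − 0.901251 = 0.243682
N(d₁) = 0.873882,  N(d₂) = 0.596262,  e^(−rT) = 0.744130
E₀ = V₀·N(d₁) − D·e^(−rT)·N(d₂)
   = 151.8989·0.873882 − 109.1813·0.744130·0.596262 = 84.298356
B₀ = V₀ − E₀ = 151.8989 − 84.298356 = 67.600544

B0=67.6005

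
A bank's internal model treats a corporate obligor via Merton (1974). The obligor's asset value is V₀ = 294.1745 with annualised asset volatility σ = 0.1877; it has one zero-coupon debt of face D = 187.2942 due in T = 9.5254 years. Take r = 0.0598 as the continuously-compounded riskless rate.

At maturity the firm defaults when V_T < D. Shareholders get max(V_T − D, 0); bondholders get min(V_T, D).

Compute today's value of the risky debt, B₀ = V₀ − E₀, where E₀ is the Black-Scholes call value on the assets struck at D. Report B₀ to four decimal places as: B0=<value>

d₁ = [ln(V₀/D) + (r + σ²/2)T] / (σ√T)
   = [ln(294.1745/187.2942) + (0.0598 + 0.5·0.1877²)·9.5254] / (0.1877·√9.5254)
   = [0.451492 + 0.737415] / 0.579303 = 2.052306
d₂ = d₁ − σ√T = 2.052306 − 0.579303 = 1.473003
N(d₁) = 0.979930,  N(d₂) = 0.929625,  e^(−rT) = 0.565741
E₀ = V₀·N(d₁) − D·e^(−rT)·N(d₂)
   = 294.1745·0.979930 − 187.2942·0.565741·0.929625 = 189.767371
B₀ = V₀ − E₀ = 294.1745 − 189.767371 = 104.407129

B0=104.4071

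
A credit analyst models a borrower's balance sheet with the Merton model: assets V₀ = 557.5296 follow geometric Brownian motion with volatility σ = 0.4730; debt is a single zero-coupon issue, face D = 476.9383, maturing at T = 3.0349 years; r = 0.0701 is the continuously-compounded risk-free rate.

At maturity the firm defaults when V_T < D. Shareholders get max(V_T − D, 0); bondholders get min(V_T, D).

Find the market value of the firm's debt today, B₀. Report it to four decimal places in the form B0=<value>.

B0=306.9627

d₁ = [ln(V₀/D) + (r + σ²/2)T] / (σ√T)
   = [ln(557.5296/476.9383) + (0.0701 + 0.5·0.4730²)·3.0349] / (0.4730·√3.0349)
   = [0.156128 + 0.552244] / 0.824012 = 0.859663
d₂ = d₁ − σ√T = 0.859663 − 0.824012 = 0.035652
N(d₁) = 0.805013,  N(d₂) = 0.514220,  e^(−rT) = 0.808361
E₀ = V₀·N(d₁) − D·e^(−rT)·N(d₂)
   = 557.5296·0.805013 − 476.9383·0.808361·0.514220 = 250.566882
B₀ = V₀ − E₀ = 557.5296 − 250.566882 = 306.962718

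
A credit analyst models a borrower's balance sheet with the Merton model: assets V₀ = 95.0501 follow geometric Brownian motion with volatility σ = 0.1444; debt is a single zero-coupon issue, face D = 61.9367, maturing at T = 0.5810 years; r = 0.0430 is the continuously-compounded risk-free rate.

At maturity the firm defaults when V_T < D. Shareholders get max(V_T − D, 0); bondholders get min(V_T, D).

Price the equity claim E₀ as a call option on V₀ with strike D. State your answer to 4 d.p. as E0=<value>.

E0=34.6416

d₁ = [ln(V₀/D) + (r + σ²/2)T] / (σ√T)
   = [ln(95.0501/61.9367) + (0.0430 + 0.5·0.1444²)·0.5810] / (0.1444·√0.5810)
   = [0.428291 + 0.031040] / 0.110067 = 4.173217
d₂ = d₁ − σ√T = 4.173217 − 0.110067 = 4.063151
N(d₁) = 0.999985,  N(d₂) = 0.999976,  e^(−rT) = 0.975326
E₀ = V₀·N(d₁) − D·e^(−rT)·N(d₂)
   = 95.0501·0.999985 − 61.9367·0.975326·0.999976 = 34.641631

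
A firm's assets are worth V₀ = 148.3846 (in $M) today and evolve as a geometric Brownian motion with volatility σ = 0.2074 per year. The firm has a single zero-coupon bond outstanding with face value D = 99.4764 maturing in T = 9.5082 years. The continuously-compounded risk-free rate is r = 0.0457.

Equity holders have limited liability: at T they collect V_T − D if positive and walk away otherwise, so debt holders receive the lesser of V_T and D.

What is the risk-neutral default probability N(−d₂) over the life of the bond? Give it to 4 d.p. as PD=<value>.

PD=0.1623

d₁ = [ln(V₀/D) + (r + σ²/2)T] / (σ√T)
   = [ln(148.3846/99.4764) + (0.0457 + 0.5·0.2074²)·9.5082] / (0.2074·√9.5082)
   = [0.399887 + 0.639021] / 0.639526 = 1.624499
d₂ = d₁ − σ√T = 1.624499 − 0.639526 = 0.984973
risk-neutral PD = N(−d₂) = N(-0.984973) = 0.162319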